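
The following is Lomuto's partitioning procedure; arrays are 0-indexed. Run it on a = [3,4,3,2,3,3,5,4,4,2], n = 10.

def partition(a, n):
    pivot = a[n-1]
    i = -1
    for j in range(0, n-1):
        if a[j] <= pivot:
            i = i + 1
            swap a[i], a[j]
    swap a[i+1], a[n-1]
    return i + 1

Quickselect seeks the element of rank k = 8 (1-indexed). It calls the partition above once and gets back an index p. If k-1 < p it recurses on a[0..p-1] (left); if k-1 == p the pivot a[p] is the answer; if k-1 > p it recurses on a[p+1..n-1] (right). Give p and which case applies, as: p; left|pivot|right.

pivot = a[9] = 2; i = -1
j=0: a[0]=3 > 2 → no swap
j=1: a[1]=4 > 2 → no swap
j=2: a[2]=3 > 2 → no swap
j=3: a[3]=2 ≤ 2 → i=0, swap a[0],a[3] → [2,4,3,3,3,3,5,4,4,2]
j=4: a[4]=3 > 2 → no swap
j=5: a[5]=3 > 2 → no swap
j=6: a[6]=5 > 2 → no swap
j=7: a[7]=4 > 2 → no swap
j=8: a[8]=4 > 2 → no swap
final swap a[1],a[9] → [2,2,3,3,3,3,5,4,4,4]; return 1
p = 1; k-1 = 7 > 1 ⇒ right

1; right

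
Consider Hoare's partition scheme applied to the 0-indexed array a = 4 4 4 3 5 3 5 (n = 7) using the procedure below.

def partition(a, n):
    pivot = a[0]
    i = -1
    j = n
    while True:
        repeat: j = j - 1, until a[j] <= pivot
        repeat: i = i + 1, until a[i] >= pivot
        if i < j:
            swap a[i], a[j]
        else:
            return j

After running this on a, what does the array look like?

pivot = a[0] = 4; i = -1, j = 7
j→5 (a[5]=3≤4), i→0 (a[0]=4≥4); i<j, swap → 3 4 4 3 5 4 5
j→3 (a[3]=3≤4), i→1 (a[1]=4≥4); i<j, swap → 3 3 4 4 5 4 5
j→2, i→2; i≥j, return j=2. a = 3 3 4 4 5 4 5

3 3 4 4 5 4 5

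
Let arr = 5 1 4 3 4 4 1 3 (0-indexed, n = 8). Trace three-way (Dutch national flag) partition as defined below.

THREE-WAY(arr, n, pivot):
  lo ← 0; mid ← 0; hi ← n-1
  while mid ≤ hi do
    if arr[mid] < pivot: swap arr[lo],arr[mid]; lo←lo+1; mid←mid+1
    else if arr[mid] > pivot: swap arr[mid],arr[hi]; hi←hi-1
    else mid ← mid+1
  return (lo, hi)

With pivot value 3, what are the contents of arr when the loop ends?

lo=0 mid=0 hi=7
5>3: swap(0,7), hi=6 ⇒ 3 1 4 3 4 4 1 5
3=3: mid=1
1<3: swap(0,1), lo=1 mid=2 ⇒ 1 3 4 3 4 4 1 5
4>3: swap(2,6), hi=5 ⇒ 1 3 1 3 4 4 4 5
1<3: swap(1,2), lo=2 mid=3 ⇒ 1 1 3 3 4 4 4 5
3=3: mid=4
4>3: swap(4,5), hi=4 ⇒ 1 1 3 3 4 4 4 5
4>3: swap(4,4), hi=3 ⇒ 1 1 3 3 4 4 4 5
done. lo=2 hi=3; arr=1 1 3 3 4 4 4 5

1 1 3 3 4 4 4 5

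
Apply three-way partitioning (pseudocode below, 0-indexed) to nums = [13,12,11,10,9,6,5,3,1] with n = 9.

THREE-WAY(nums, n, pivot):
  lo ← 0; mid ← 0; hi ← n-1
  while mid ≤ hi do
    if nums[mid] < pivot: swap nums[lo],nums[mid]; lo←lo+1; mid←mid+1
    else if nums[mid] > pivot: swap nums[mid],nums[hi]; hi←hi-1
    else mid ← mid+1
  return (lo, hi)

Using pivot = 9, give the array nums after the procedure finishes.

lo=0 mid=0 hi=8
13>9: swap(0,8), hi=7 ⇒ [1,12,11,10,9,6,5,3,13]
1<9: swap(0,0), lo=1 mid=1 ⇒ [1,12,11,10,9,6,5,3,13]
12>9: swap(1,7), hi=6 ⇒ [1,3,11,10,9,6,5,12,13]
3<9: swap(1,1), lo=2 mid=2 ⇒ [1,3,11,10,9,6,5,12,13]
11>9: swap(2,6), hi=5 ⇒ [1,3,5,10,9,6,11,12,13]
5<9: swap(2,2), lo=3 mid=3 ⇒ [1,3,5,10,9,6,11,12,13]
10>9: swap(3,5), hi=4 ⇒ [1,3,5,6,9,10,11,12,13]
6<9: swap(3,3), lo=4 mid=4 ⇒ [1,3,5,6,9,10,11,12,13]
9=9: mid=5
done. lo=4 hi=4; nums=[1,3,5,6,9,10,11,12,13]

[1,3,5,6,9,10,11,12,13]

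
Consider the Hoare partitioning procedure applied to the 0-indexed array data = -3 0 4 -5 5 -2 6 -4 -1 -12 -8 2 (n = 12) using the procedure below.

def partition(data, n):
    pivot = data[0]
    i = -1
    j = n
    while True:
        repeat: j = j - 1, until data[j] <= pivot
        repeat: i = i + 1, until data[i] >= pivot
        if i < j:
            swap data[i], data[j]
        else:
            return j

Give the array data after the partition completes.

pivot = data[0] = -3; i = -1, j = 12
j→10 (data[10]=-8≤-3), i→0 (data[0]=-3≥-3); i<j, swap → -8 0 4 -5 5 -2 6 -4 -1 -12 -3 2
j→9 (data[9]=-12≤-3), i→1 (data[1]=0≥-3); i<j, swap → -8 -12 4 -5 5 -2 6 -4 -1 0 -3 2
j→7 (data[7]=-4≤-3), i→2 (data[2]=4≥-3); i<j, swap → -8 -12 -4 -5 5 -2 6 4 -1 0 -3 2
j→3, i→4; i≥j, return j=3. data = -8 -12 -4 -5 5 -2 6 4 -1 0 -3 2

-8 -12 -4 -5 5 -2 6 4 -1 0 -3 2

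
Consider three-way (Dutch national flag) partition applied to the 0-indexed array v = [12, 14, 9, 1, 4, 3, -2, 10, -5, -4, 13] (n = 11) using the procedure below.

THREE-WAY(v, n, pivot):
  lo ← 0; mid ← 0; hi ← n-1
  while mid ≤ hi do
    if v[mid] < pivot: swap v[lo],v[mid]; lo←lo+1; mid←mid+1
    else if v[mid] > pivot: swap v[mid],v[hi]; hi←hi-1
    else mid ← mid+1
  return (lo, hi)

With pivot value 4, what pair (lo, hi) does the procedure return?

lo=0 mid=0 hi=10
12>4: swap(0,10), hi=9 ⇒ [13, 14, 9, 1, 4, 3, -2, 10, -5, -4, 12]
13>4: swap(0,9), hi=8 ⇒ [-4, 14, 9, 1, 4, 3, -2, 10, -5, 13, 12]
-4<4: swap(0,0), lo=1 mid=1 ⇒ [-4, 14, 9, 1, 4, 3, -2, 10, -5, 13, 12]
14>4: swap(1,8), hi=7 ⇒ [-4, -5, 9, 1, 4, 3, -2, 10, 14, 13, 12]
-5<4: swap(1,1), lo=2 mid=2 ⇒ [-4, -5, 9, 1, 4, 3, -2, 10, 14, 13, 12]
9>4: swap(2,7), hi=6 ⇒ [-4, -5, 10, 1, 4, 3, -2, 9, 14, 13, 12]
10>4: swap(2,6), hi=5 ⇒ [-4, -5, -2, 1, 4, 3, 10, 9, 14, 13, 12]
-2<4: swap(2,2), lo=3 mid=3 ⇒ [-4, -5, -2, 1, 4, 3, 10, 9, 14, 13, 12]
1<4: swap(3,3), lo=4 mid=4 ⇒ [-4, -5, -2, 1, 4, 3, 10, 9, 14, 13, 12]
4=4: mid=5
3<4: swap(4,5), lo=5 mid=6 ⇒ [-4, -5, -2, 1, 3, 4, 10, 9, 14, 13, 12]
done. lo=5 hi=5; v=[-4, -5, -2, 1, 3, 4, 10, 9, 14, 13, 12]

(5, 5)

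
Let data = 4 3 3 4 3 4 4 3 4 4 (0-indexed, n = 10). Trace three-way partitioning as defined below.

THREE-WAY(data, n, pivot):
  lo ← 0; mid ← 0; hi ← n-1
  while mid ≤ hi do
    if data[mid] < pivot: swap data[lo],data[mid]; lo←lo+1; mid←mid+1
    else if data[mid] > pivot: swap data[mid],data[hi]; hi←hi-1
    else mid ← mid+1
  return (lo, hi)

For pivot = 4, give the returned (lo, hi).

pivot = 4; lo=0, mid=0, hi=9
data[mid]=4=4: mid=1
data[mid]=3<4: swap data[0],data[1]; lo=1,mid=2 → 3 4 3 4 3 4 4 3 4 4
data[mid]=3<4: swap data[1],data[2]; lo=2,mid=3 → 3 3 4 4 3 4 4 3 4 4
data[mid]=4=4: mid=4
data[mid]=3<4: swap data[2],data[4]; lo=3,mid=5 → 3 3 3 4 4 4 4 3 4 4
data[mid]=4=4: mid=6
data[mid]=4=4: mid=7
data[mid]=3<4: swap data[3],data[7]; lo=4,mid=8 → 3 3 3 3 4 4 4 4 4 4
data[mid]=4=4: mid=9
data[mid]=4=4: mid=10
end: lo=4, hi=9; data = 3 3 3 3 4 4 4 4 4 4

(4, 9)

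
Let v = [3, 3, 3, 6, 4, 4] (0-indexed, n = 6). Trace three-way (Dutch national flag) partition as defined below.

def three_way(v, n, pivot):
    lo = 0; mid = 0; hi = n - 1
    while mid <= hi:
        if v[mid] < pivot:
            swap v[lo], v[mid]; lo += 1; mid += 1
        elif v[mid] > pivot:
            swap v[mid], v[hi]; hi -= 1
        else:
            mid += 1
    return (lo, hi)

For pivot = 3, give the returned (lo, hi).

(0, 2)

pivot = 3; lo=0, mid=0, hi=5
v[mid]=3=3: mid=1
v[mid]=3=3: mid=2
v[mid]=3=3: mid=3
v[mid]=6>3: swap v[3],v[5]; hi=4 → [3, 3, 3, 4, 4, 6]
v[mid]=4>3: swap v[3],v[4]; hi=3 → [3, 3, 3, 4, 4, 6]
v[mid]=4>3: swap v[3],v[3]; hi=2 → [3, 3, 3, 4, 4, 6]
end: lo=0, hi=2; v = [3, 3, 3, 4, 4, 6]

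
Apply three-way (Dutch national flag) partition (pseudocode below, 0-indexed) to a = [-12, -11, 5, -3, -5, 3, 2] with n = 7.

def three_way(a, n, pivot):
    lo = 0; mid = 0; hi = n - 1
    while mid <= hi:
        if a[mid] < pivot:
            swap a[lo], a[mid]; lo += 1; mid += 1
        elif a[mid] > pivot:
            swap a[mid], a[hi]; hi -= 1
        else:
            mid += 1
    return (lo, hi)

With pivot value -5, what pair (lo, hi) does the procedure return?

pivot = -5; lo=0, mid=0, hi=6
a[mid]=-12<-5: swap a[0],a[0]; lo=1,mid=1 → [-12, -11, 5, -3, -5, 3, 2]
a[mid]=-11<-5: swap a[1],a[1]; lo=2,mid=2 → [-12, -11, 5, -3, -5, 3, 2]
a[mid]=5>-5: swap a[2],a[6]; hi=5 → [-12, -11, 2, -3, -5, 3, 5]
a[mid]=2>-5: swap a[2],a[5]; hi=4 → [-12, -11, 3, -3, -5, 2, 5]
a[mid]=3>-5: swap a[2],a[4]; hi=3 → [-12, -11, -5, -3, 3, 2, 5]
a[mid]=-5=-5: mid=3
a[mid]=-3>-5: swap a[3],a[3]; hi=2 → [-12, -11, -5, -3, 3, 2, 5]
end: lo=2, hi=2; a = [-12, -11, -5, -3, 3, 2, 5]

(2, 2)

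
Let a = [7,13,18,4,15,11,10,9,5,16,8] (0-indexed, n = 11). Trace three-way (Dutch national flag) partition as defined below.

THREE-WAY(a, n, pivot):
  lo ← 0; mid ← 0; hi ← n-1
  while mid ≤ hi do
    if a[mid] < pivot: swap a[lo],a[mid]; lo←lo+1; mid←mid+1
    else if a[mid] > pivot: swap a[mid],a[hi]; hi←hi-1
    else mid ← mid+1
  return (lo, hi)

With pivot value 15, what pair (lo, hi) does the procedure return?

(8, 8)

lo=0 mid=0 hi=10
7<15: swap(0,0), lo=1 mid=1 ⇒ [7,13,18,4,15,11,10,9,5,16,8]
13<15: swap(1,1), lo=2 mid=2 ⇒ [7,13,18,4,15,11,10,9,5,16,8]
18>15: swap(2,10), hi=9 ⇒ [7,13,8,4,15,11,10,9,5,16,18]
8<15: swap(2,2), lo=3 mid=3 ⇒ [7,13,8,4,15,11,10,9,5,16,18]
4<15: swap(3,3), lo=4 mid=4 ⇒ [7,13,8,4,15,11,10,9,5,16,18]
15=15: mid=5
11<15: swap(4,5), lo=5 mid=6 ⇒ [7,13,8,4,11,15,10,9,5,16,18]
10<15: swap(5,6), lo=6 mid=7 ⇒ [7,13,8,4,11,10,15,9,5,16,18]
9<15: swap(6,7), lo=7 mid=8 ⇒ [7,13,8,4,11,10,9,15,5,16,18]
5<15: swap(7,8), lo=8 mid=9 ⇒ [7,13,8,4,11,10,9,5,15,16,18]
16>15: swap(9,9), hi=8 ⇒ [7,13,8,4,11,10,9,5,15,16,18]
done. lo=8 hi=8; a=[7,13,8,4,11,10,9,5,15,16,18]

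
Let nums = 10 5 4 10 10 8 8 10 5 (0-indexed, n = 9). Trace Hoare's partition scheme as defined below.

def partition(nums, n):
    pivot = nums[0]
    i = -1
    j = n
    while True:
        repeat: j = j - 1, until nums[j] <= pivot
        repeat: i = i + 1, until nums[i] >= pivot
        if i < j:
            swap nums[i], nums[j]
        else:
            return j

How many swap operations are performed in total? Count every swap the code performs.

3

pivot=10
j stops at 8 (5), i stops at 0 (10); swap ⇒ 5 5 4 10 10 8 8 10 10
j stops at 7 (10), i stops at 3 (10); swap ⇒ 5 5 4 10 10 8 8 10 10
j stops at 6 (8), i stops at 4 (10); swap ⇒ 5 5 4 10 8 8 10 10 10
j stops at 5, i stops at 6; i≥j ⇒ return 5. nums=5 5 4 10 8 8 10 10 10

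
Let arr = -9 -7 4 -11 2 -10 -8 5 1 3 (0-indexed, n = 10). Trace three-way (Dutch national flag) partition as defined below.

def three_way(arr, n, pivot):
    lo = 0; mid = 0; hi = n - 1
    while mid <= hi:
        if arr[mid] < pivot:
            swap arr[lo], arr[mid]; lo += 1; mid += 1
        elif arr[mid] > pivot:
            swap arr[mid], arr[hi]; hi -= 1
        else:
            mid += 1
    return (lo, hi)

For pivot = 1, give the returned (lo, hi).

lo=0 mid=0 hi=9
-9<1: swap(0,0), lo=1 mid=1 ⇒ -9 -7 4 -11 2 -10 -8 5 1 3
-7<1: swap(1,1), lo=2 mid=2 ⇒ -9 -7 4 -11 2 -10 -8 5 1 3
4>1: swap(2,9), hi=8 ⇒ -9 -7 3 -11 2 -10 -8 5 1 4
3>1: swap(2,8), hi=7 ⇒ -9 -7 1 -11 2 -10 -8 5 3 4
1=1: mid=3
-11<1: swap(2,3), lo=3 mid=4 ⇒ -9 -7 -11 1 2 -10 -8 5 3 4
2>1: swap(4,7), hi=6 ⇒ -9 -7 -11 1 5 -10 -8 2 3 4
5>1: swap(4,6), hi=5 ⇒ -9 -7 -11 1 -8 -10 5 2 3 4
-8<1: swap(3,4), lo=4 mid=5 ⇒ -9 -7 -11 -8 1 -10 5 2 3 4
-10<1: swap(4,5), lo=5 mid=6 ⇒ -9 -7 -11 -8 -10 1 5 2 3 4
done. lo=5 hi=5; arr=-9 -7 -11 -8 -10 1 5 2 3 4

(5, 5)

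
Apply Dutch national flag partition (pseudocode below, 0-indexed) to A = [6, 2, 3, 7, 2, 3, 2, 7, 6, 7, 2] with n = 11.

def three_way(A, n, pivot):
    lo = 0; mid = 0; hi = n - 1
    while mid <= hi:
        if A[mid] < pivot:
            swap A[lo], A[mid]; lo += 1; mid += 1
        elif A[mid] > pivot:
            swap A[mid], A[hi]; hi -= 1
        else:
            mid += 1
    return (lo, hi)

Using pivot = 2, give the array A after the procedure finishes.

[2, 2, 2, 2, 3, 7, 7, 6, 7, 3, 6]

lo=0 mid=0 hi=10
6>2: swap(0,10), hi=9 ⇒ [2, 2, 3, 7, 2, 3, 2, 7, 6, 7, 6]
2=2: mid=1
2=2: mid=2
3>2: swap(2,9), hi=8 ⇒ [2, 2, 7, 7, 2, 3, 2, 7, 6, 3, 6]
7>2: swap(2,8), hi=7 ⇒ [2, 2, 6, 7, 2, 3, 2, 7, 7, 3, 6]
6>2: swap(2,7), hi=6 ⇒ [2, 2, 7, 7, 2, 3, 2, 6, 7, 3, 6]
7>2: swap(2,6), hi=5 ⇒ [2, 2, 2, 7, 2, 3, 7, 6, 7, 3, 6]
2=2: mid=3
7>2: swap(3,5), hi=4 ⇒ [2, 2, 2, 3, 2, 7, 7, 6, 7, 3, 6]
3>2: swap(3,4), hi=3 ⇒ [2, 2, 2, 2, 3, 7, 7, 6, 7, 3, 6]
2=2: mid=4
done. lo=0 hi=3; A=[2, 2, 2, 2, 3, 7, 7, 6, 7, 3, 6]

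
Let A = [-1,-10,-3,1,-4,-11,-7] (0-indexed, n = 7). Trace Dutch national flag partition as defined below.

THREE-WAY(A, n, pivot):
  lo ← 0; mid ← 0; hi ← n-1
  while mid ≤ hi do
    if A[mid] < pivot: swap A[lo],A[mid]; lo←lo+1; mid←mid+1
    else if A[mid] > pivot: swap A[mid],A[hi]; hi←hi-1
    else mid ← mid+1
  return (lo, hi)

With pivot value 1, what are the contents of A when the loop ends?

lo=0 mid=0 hi=6
-1<1: swap(0,0), lo=1 mid=1 ⇒ [-1,-10,-3,1,-4,-11,-7]
-10<1: swap(1,1), lo=2 mid=2 ⇒ [-1,-10,-3,1,-4,-11,-7]
-3<1: swap(2,2), lo=3 mid=3 ⇒ [-1,-10,-3,1,-4,-11,-7]
1=1: mid=4
-4<1: swap(3,4), lo=4 mid=5 ⇒ [-1,-10,-3,-4,1,-11,-7]
-11<1: swap(4,5), lo=5 mid=6 ⇒ [-1,-10,-3,-4,-11,1,-7]
-7<1: swap(5,6), lo=6 mid=7 ⇒ [-1,-10,-3,-4,-11,-7,1]
done. lo=6 hi=6; A=[-1,-10,-3,-4,-11,-7,1]

[-1,-10,-3,-4,-11,-7,1]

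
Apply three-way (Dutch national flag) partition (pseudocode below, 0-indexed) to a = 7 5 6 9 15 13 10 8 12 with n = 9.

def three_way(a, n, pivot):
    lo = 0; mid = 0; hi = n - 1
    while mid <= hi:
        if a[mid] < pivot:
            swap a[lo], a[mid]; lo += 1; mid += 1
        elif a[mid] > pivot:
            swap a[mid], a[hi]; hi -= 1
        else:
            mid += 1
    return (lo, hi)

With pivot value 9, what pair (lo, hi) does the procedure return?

pivot = 9; lo=0, mid=0, hi=8
a[mid]=7<9: swap a[0],a[0]; lo=1,mid=1 → 7 5 6 9 15 13 10 8 12
a[mid]=5<9: swap a[1],a[1]; lo=2,mid=2 → 7 5 6 9 15 13 10 8 12
a[mid]=6<9: swap a[2],a[2]; lo=3,mid=3 → 7 5 6 9 15 13 10 8 12
a[mid]=9=9: mid=4
a[mid]=15>9: swap a[4],a[8]; hi=7 → 7 5 6 9 12 13 10 8 15
a[mid]=12>9: swap a[4],a[7]; hi=6 → 7 5 6 9 8 13 10 12 15
a[mid]=8<9: swap a[3],a[4]; lo=4,mid=5 → 7 5 6 8 9 13 10 12 15
a[mid]=13>9: swap a[5],a[6]; hi=5 → 7 5 6 8 9 10 13 12 15
a[mid]=10>9: swap a[5],a[5]; hi=4 → 7 5 6 8 9 10 13 12 15
end: lo=4, hi=4; a = 7 5 6 8 9 10 13 12 15

(4, 4)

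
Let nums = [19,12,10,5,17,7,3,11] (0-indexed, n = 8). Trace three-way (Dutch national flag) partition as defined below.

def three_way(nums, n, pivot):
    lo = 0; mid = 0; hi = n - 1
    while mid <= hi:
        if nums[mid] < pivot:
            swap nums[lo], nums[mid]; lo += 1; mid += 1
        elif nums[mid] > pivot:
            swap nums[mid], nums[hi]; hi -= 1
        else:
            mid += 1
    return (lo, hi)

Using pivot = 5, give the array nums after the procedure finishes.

[3,5,10,17,7,12,11,19]

pivot = 5; lo=0, mid=0, hi=7
nums[mid]=19>5: swap nums[0],nums[7]; hi=6 → [11,12,10,5,17,7,3,19]
nums[mid]=11>5: swap nums[0],nums[6]; hi=5 → [3,12,10,5,17,7,11,19]
nums[mid]=3<5: swap nums[0],nums[0]; lo=1,mid=1 → [3,12,10,5,17,7,11,19]
nums[mid]=12>5: swap nums[1],nums[5]; hi=4 → [3,7,10,5,17,12,11,19]
nums[mid]=7>5: swap nums[1],nums[4]; hi=3 → [3,17,10,5,7,12,11,19]
nums[mid]=17>5: swap nums[1],nums[3]; hi=2 → [3,5,10,17,7,12,11,19]
nums[mid]=5=5: mid=2
nums[mid]=10>5: swap nums[2],nums[2]; hi=1 → [3,5,10,17,7,12,11,19]
end: lo=1, hi=1; nums = [3,5,10,17,7,12,11,19]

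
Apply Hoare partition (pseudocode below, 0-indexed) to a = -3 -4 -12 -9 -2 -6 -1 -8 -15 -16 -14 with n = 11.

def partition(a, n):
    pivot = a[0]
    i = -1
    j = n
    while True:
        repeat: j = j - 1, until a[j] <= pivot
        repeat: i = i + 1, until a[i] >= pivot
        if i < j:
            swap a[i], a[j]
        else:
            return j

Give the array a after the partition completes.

pivot = a[0] = -3; i = -1, j = 11
j→10 (a[10]=-14≤-3), i→0 (a[0]=-3≥-3); i<j, swap → -14 -4 -12 -9 -2 -6 -1 -8 -15 -16 -3
j→9 (a[9]=-16≤-3), i→4 (a[4]=-2≥-3); i<j, swap → -14 -4 -12 -9 -16 -6 -1 -8 -15 -2 -3
j→8 (a[8]=-15≤-3), i→6 (a[6]=-1≥-3); i<j, swap → -14 -4 -12 -9 -16 -6 -15 -8 -1 -2 -3
j→7, i→8; i≥j, return j=7. a = -14 -4 -12 -9 -16 -6 -15 -8 -1 -2 -3

-14 -4 -12 -9 -16 -6 -15 -8 -1 -2 -3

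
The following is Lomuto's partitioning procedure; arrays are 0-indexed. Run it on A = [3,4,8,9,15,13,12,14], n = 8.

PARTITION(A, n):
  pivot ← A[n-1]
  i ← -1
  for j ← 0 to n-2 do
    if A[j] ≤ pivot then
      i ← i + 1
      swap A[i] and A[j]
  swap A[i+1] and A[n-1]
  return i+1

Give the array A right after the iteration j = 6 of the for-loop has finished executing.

pivot = A[7] = 14; i = -1
j=0: A[0]=3 ≤ 14 → i=0, swap A[0],A[0] (no change) → [3,4,8,9,15,13,12,14]
j=1: A[1]=4 ≤ 14 → i=1, swap A[1],A[1] (no change) → [3,4,8,9,15,13,12,14]
j=2: A[2]=8 ≤ 14 → i=2, swap A[2],A[2] (no change) → [3,4,8,9,15,13,12,14]
j=3: A[3]=9 ≤ 14 → i=3, swap A[3],A[3] (no change) → [3,4,8,9,15,13,12,14]
j=4: A[4]=15 > 14 → no swap
j=5: A[5]=13 ≤ 14 → i=4, swap A[4],A[5] → [3,4,8,9,13,15,12,14]
j=6: A[6]=12 ≤ 14 → i=5, swap A[5],A[6] → [3,4,8,9,13,12,15,14]
(after j=6) A = [3,4,8,9,13,12,15,14]

[3,4,8,9,13,12,15,14]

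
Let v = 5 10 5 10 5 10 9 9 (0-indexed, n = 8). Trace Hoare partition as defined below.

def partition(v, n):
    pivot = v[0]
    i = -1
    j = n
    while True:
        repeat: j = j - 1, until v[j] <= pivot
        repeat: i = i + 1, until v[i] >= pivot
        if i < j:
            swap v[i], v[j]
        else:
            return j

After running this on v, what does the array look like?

pivot=5
j stops at 4 (5), i stops at 0 (5); swap ⇒ 5 10 5 10 5 10 9 9
j stops at 2 (5), i stops at 1 (10); swap ⇒ 5 5 10 10 5 10 9 9
j stops at 1, i stops at 2; i≥j ⇒ return 1. v=5 5 10 10 5 10 9 9

5 5 10 10 5 10 9 9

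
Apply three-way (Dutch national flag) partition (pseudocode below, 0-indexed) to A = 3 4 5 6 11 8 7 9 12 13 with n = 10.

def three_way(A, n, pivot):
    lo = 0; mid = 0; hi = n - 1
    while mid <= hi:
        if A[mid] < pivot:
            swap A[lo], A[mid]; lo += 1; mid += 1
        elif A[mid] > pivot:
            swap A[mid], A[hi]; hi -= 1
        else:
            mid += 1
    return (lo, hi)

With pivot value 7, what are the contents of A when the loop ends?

lo=0 mid=0 hi=9
3<7: swap(0,0), lo=1 mid=1 ⇒ 3 4 5 6 11 8 7 9 12 13
4<7: swap(1,1), lo=2 mid=2 ⇒ 3 4 5 6 11 8 7 9 12 13
5<7: swap(2,2), lo=3 mid=3 ⇒ 3 4 5 6 11 8 7 9 12 13
6<7: swap(3,3), lo=4 mid=4 ⇒ 3 4 5 6 11 8 7 9 12 13
11>7: swap(4,9), hi=8 ⇒ 3 4 5 6 13 8 7 9 12 11
13>7: swap(4,8), hi=7 ⇒ 3 4 5 6 12 8 7 9 13 11
12>7: swap(4,7), hi=6 ⇒ 3 4 5 6 9 8 7 12 13 11
9>7: swap(4,6), hi=5 ⇒ 3 4 5 6 7 8 9 12 13 11
7=7: mid=5
8>7: swap(5,5), hi=4 ⇒ 3 4 5 6 7 8 9 12 13 11
done. lo=4 hi=4; A=3 4 5 6 7 8 9 12 13 11

3 4 5 6 7 8 9 12 13 11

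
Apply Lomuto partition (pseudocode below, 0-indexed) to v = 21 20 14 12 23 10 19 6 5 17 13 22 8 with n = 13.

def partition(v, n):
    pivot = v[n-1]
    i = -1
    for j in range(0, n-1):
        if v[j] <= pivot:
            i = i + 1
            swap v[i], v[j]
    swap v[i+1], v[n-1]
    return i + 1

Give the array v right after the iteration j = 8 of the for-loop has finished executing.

pivot=8, i=-1
j=0: 21>8, skip
j=1: 20>8, skip
j=2: 14>8, skip
j=3: 12>8, skip
j=4: 23>8, skip
j=5: 10>8, skip
j=6: 19>8, skip
j=7: 6≤8, i=0, swap(0,7) ⇒ 6 20 14 12 23 10 19 21 5 17 13 22 8
j=8: 5≤8, i=1, swap(1,8) ⇒ 6 5 14 12 23 10 19 21 20 17 13 22 8
(after j=8) v = 6 5 14 12 23 10 19 21 20 17 13 22 8

6 5 14 12 23 10 19 21 20 17 13 22 8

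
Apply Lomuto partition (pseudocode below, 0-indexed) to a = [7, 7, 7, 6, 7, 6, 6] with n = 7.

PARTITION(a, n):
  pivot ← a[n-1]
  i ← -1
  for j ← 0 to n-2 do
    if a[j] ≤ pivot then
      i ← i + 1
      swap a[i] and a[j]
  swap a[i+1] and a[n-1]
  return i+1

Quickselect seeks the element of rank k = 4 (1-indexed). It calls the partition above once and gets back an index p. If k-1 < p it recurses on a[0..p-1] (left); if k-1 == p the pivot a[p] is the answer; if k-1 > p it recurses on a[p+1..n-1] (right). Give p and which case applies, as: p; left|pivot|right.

pivot = a[6] = 6; i = -1
j=0: a[0]=7 > 6 → no swap
j=1: a[1]=7 > 6 → no swap
j=2: a[2]=7 > 6 → no swap
j=3: a[3]=6 ≤ 6 → i=0, swap a[0],a[3] → [6, 7, 7, 7, 7, 6, 6]
j=4: a[4]=7 > 6 → no swap
j=5: a[5]=6 ≤ 6 → i=1, swap a[1],a[5] → [6, 6, 7, 7, 7, 7, 6]
final swap a[2],a[6] → [6, 6, 6, 7, 7, 7, 7]; return 2
p = 2; k-1 = 3 > 2 ⇒ right

2; right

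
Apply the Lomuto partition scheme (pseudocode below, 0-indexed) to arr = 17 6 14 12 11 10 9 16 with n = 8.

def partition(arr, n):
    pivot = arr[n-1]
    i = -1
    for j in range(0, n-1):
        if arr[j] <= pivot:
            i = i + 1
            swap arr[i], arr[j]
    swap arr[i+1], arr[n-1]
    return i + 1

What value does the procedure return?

6

pivot=16, i=-1
j=0: 17>16, skip
j=1: 6≤16, i=0, swap(0,1) ⇒ 6 17 14 12 11 10 9 16
j=2: 14≤16, i=1, swap(1,2) ⇒ 6 14 17 12 11 10 9 16
j=3: 12≤16, i=2, swap(2,3) ⇒ 6 14 12 17 11 10 9 16
j=4: 11≤16, i=3, swap(3,4) ⇒ 6 14 12 11 17 10 9 16
j=5: 10≤16, i=4, swap(4,5) ⇒ 6 14 12 11 10 17 9 16
j=6: 9≤16, i=5, swap(5,6) ⇒ 6 14 12 11 10 9 17 16
swap(6,7) ⇒ 6 14 12 11 10 9 16 17; return 6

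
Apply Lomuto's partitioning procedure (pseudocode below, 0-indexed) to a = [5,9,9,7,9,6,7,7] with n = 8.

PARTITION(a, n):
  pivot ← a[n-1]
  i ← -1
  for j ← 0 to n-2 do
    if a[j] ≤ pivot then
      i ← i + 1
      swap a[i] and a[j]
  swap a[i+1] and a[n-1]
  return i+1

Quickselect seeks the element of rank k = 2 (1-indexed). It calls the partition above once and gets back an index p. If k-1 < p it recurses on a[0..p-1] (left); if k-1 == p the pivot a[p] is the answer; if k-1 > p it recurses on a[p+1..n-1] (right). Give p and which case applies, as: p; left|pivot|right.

4; left

pivot=7, i=-1
j=0: 5≤7, i=0, swap(0,0) ⇒ [5,9,9,7,9,6,7,7]
j=1: 9>7, skip
j=2: 9>7, skip
j=3: 7≤7, i=1, swap(1,3) ⇒ [5,7,9,9,9,6,7,7]
j=4: 9>7, skip
j=5: 6≤7, i=2, swap(2,5) ⇒ [5,7,6,9,9,9,7,7]
j=6: 7≤7, i=3, swap(3,6) ⇒ [5,7,6,7,9,9,9,7]
swap(4,7) ⇒ [5,7,6,7,7,9,9,9]; return 4
p = 4; k-1 = 1 < 4 ⇒ left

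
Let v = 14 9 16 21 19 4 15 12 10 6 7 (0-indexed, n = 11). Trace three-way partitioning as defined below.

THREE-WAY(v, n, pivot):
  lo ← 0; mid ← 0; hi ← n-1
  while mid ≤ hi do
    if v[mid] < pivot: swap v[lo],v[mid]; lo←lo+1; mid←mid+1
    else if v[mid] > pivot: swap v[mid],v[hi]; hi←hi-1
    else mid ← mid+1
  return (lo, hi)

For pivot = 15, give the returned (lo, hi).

lo=0 mid=0 hi=10
14<15: swap(0,0), lo=1 mid=1 ⇒ 14 9 16 21 19 4 15 12 10 6 7
9<15: swap(1,1), lo=2 mid=2 ⇒ 14 9 16 21 19 4 15 12 10 6 7
16>15: swap(2,10), hi=9 ⇒ 14 9 7 21 19 4 15 12 10 6 16
7<15: swap(2,2), lo=3 mid=3 ⇒ 14 9 7 21 19 4 15 12 10 6 16
21>15: swap(3,9), hi=8 ⇒ 14 9 7 6 19 4 15 12 10 21 16
6<15: swap(3,3), lo=4 mid=4 ⇒ 14 9 7 6 19 4 15 12 10 21 16
19>15: swap(4,8), hi=7 ⇒ 14 9 7 6 10 4 15 12 19 21 16
10<15: swap(4,4), lo=5 mid=5 ⇒ 14 9 7 6 10 4 15 12 19 21 16
4<15: swap(5,5), lo=6 mid=6 ⇒ 14 9 7 6 10 4 15 12 19 21 16
15=15: mid=7
12<15: swap(6,7), lo=7 mid=8 ⇒ 14 9 7 6 10 4 12 15 19 21 16
done. lo=7 hi=7; v=14 9 7 6 10 4 12 15 19 21 16

(7, 7)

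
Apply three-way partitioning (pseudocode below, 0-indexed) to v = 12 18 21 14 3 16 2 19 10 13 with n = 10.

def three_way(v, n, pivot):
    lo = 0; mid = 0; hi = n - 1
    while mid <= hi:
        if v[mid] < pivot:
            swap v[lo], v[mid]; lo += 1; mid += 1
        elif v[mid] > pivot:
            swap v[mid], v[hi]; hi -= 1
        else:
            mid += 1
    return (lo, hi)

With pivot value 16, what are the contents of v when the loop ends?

12 13 10 14 3 2 16 19 21 18

lo=0 mid=0 hi=9
12<16: swap(0,0), lo=1 mid=1 ⇒ 12 18 21 14 3 16 2 19 10 13
18>16: swap(1,9), hi=8 ⇒ 12 13 21 14 3 16 2 19 10 18
13<16: swap(1,1), lo=2 mid=2 ⇒ 12 13 21 14 3 16 2 19 10 18
21>16: swap(2,8), hi=7 ⇒ 12 13 10 14 3 16 2 19 21 18
10<16: swap(2,2), lo=3 mid=3 ⇒ 12 13 10 14 3 16 2 19 21 18
14<16: swap(3,3), lo=4 mid=4 ⇒ 12 13 10 14 3 16 2 19 21 18
3<16: swap(4,4), lo=5 mid=5 ⇒ 12 13 10 14 3 16 2 19 21 18
16=16: mid=6
2<16: swap(5,6), lo=6 mid=7 ⇒ 12 13 10 14 3 2 16 19 21 18
19>16: swap(7,7), hi=6 ⇒ 12 13 10 14 3 2 16 19 21 18
done. lo=6 hi=6; v=12 13 10 14 3 2 16 19 21 18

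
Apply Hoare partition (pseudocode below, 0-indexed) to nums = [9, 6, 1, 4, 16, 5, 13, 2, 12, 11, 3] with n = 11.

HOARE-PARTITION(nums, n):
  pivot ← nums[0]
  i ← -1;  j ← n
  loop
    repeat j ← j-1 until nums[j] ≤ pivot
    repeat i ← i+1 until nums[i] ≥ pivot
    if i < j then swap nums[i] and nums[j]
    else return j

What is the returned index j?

pivot=9
j stops at 10 (3), i stops at 0 (9); swap ⇒ [3, 6, 1, 4, 16, 5, 13, 2, 12, 11, 9]
j stops at 7 (2), i stops at 4 (16); swap ⇒ [3, 6, 1, 4, 2, 5, 13, 16, 12, 11, 9]
j stops at 5, i stops at 6; i≥j ⇒ return 5. nums=[3, 6, 1, 4, 2, 5, 13, 16, 12, 11, 9]

5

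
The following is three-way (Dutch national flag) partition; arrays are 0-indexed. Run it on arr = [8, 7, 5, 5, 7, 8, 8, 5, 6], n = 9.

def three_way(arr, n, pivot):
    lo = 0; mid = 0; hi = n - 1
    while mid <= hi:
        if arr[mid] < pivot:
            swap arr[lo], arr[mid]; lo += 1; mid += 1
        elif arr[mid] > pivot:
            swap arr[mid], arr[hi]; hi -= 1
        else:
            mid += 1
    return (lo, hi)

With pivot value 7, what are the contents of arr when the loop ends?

[6, 5, 5, 5, 7, 7, 8, 8, 8]

lo=0 mid=0 hi=8
8>7: swap(0,8), hi=7 ⇒ [6, 7, 5, 5, 7, 8, 8, 5, 8]
6<7: swap(0,0), lo=1 mid=1 ⇒ [6, 7, 5, 5, 7, 8, 8, 5, 8]
7=7: mid=2
5<7: swap(1,2), lo=2 mid=3 ⇒ [6, 5, 7, 5, 7, 8, 8, 5, 8]
5<7: swap(2,3), lo=3 mid=4 ⇒ [6, 5, 5, 7, 7, 8, 8, 5, 8]
7=7: mid=5
8>7: swap(5,7), hi=6 ⇒ [6, 5, 5, 7, 7, 5, 8, 8, 8]
5<7: swap(3,5), lo=4 mid=6 ⇒ [6, 5, 5, 5, 7, 7, 8, 8, 8]
8>7: swap(6,6), hi=5 ⇒ [6, 5, 5, 5, 7, 7, 8, 8, 8]
done. lo=4 hi=5; arr=[6, 5, 5, 5, 7, 7, 8, 8, 8]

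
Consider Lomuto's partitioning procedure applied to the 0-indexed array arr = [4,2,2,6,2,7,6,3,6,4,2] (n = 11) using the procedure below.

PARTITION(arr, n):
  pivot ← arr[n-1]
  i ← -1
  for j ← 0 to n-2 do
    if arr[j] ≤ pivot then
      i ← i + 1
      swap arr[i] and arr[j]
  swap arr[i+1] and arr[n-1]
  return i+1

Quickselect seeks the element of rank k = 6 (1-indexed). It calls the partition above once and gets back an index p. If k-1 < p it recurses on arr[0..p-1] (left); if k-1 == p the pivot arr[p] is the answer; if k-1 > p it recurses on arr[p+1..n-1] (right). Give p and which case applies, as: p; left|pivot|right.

pivot = arr[10] = 2; i = -1
j=0: arr[0]=4 > 2 → no swap
j=1: arr[1]=2 ≤ 2 → i=0, swap arr[0],arr[1] → [2,4,2,6,2,7,6,3,6,4,2]
j=2: arr[2]=2 ≤ 2 → i=1, swap arr[1],arr[2] → [2,2,4,6,2,7,6,3,6,4,2]
j=3: arr[3]=6 > 2 → no swap
j=4: arr[4]=2 ≤ 2 → i=2, swap arr[2],arr[4] → [2,2,2,6,4,7,6,3,6,4,2]
j=5: arr[5]=7 > 2 → no swap
j=6: arr[6]=6 > 2 → no swap
j=7: arr[7]=3 > 2 → no swap
j=8: arr[8]=6 > 2 → no swap
j=9: arr[9]=4 > 2 → no swap
final swap arr[3],arr[10] → [2,2,2,2,4,7,6,3,6,4,6]; return 3
p = 3; k-1 = 5 > 3 ⇒ right

3; right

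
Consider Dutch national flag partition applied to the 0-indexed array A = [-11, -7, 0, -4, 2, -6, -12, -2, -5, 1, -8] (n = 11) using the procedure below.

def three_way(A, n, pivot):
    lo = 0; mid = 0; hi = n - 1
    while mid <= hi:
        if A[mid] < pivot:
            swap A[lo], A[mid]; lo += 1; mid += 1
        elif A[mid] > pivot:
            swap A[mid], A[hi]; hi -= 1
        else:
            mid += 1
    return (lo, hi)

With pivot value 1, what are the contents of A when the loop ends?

pivot = 1; lo=0, mid=0, hi=10
A[mid]=-11<1: swap A[0],A[0]; lo=1,mid=1 → [-11, -7, 0, -4, 2, -6, -12, -2, -5, 1, -8]
A[mid]=-7<1: swap A[1],A[1]; lo=2,mid=2 → [-11, -7, 0, -4, 2, -6, -12, -2, -5, 1, -8]
A[mid]=0<1: swap A[2],A[2]; lo=3,mid=3 → [-11, -7, 0, -4, 2, -6, -12, -2, -5, 1, -8]
A[mid]=-4<1: swap A[3],A[3]; lo=4,mid=4 → [-11, -7, 0, -4, 2, -6, -12, -2, -5, 1, -8]
A[mid]=2>1: swap A[4],A[10]; hi=9 → [-11, -7, 0, -4, -8, -6, -12, -2, -5, 1, 2]
A[mid]=-8<1: swap A[4],A[4]; lo=5,mid=5 → [-11, -7, 0, -4, -8, -6, -12, -2, -5, 1, 2]
A[mid]=-6<1: swap A[5],A[5]; lo=6,mid=6 → [-11, -7, 0, -4, -8, -6, -12, -2, -5, 1, 2]
A[mid]=-12<1: swap A[6],A[6]; lo=7,mid=7 → [-11, -7, 0, -4, -8, -6, -12, -2, -5, 1, 2]
A[mid]=-2<1: swap A[7],A[7]; lo=8,mid=8 → [-11, -7, 0, -4, -8, -6, -12, -2, -5, 1, 2]
A[mid]=-5<1: swap A[8],A[8]; lo=9,mid=9 → [-11, -7, 0, -4, -8, -6, -12, -2, -5, 1, 2]
A[mid]=1=1: mid=10
end: lo=9, hi=9; A = [-11, -7, 0, -4, -8, -6, -12, -2, -5, 1, 2]

[-11, -7, 0, -4, -8, -6, -12, -2, -5, 1, 2]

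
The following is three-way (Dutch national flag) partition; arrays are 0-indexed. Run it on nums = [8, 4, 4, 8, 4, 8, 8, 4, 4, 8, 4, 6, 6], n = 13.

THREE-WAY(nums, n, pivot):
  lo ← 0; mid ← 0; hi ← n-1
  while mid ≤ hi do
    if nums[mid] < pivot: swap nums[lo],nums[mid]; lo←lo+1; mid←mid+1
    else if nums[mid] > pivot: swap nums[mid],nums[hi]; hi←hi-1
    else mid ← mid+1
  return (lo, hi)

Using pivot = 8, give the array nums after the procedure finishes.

[4, 4, 4, 4, 4, 4, 6, 6, 8, 8, 8, 8, 8]

pivot = 8; lo=0, mid=0, hi=12
nums[mid]=8=8: mid=1
nums[mid]=4<8: swap nums[0],nums[1]; lo=1,mid=2 → [4, 8, 4, 8, 4, 8, 8, 4, 4, 8, 4, 6, 6]
nums[mid]=4<8: swap nums[1],nums[2]; lo=2,mid=3 → [4, 4, 8, 8, 4, 8, 8, 4, 4, 8, 4, 6, 6]
nums[mid]=8=8: mid=4
nums[mid]=4<8: swap nums[2],nums[4]; lo=3,mid=5 → [4, 4, 4, 8, 8, 8, 8, 4, 4, 8, 4, 6, 6]
nums[mid]=8=8: mid=6
nums[mid]=8=8: mid=7
nums[mid]=4<8: swap nums[3],nums[7]; lo=4,mid=8 → [4, 4, 4, 4, 8, 8, 8, 8, 4, 8, 4, 6, 6]
nums[mid]=4<8: swap nums[4],nums[8]; lo=5,mid=9 → [4, 4, 4, 4, 4, 8, 8, 8, 8, 8, 4, 6, 6]
nums[mid]=8=8: mid=10
nums[mid]=4<8: swap nums[5],nums[10]; lo=6,mid=11 → [4, 4, 4, 4, 4, 4, 8, 8, 8, 8, 8, 6, 6]
nums[mid]=6<8: swap nums[6],nums[11]; lo=7,mid=12 → [4, 4, 4, 4, 4, 4, 6, 8, 8, 8, 8, 8, 6]
nums[mid]=6<8: swap nums[7],nums[12]; lo=8,mid=13 → [4, 4, 4, 4, 4, 4, 6, 6, 8, 8, 8, 8, 8]
end: lo=8, hi=12; nums = [4, 4, 4, 4, 4, 4, 6, 6, 8, 8, 8, 8, 8]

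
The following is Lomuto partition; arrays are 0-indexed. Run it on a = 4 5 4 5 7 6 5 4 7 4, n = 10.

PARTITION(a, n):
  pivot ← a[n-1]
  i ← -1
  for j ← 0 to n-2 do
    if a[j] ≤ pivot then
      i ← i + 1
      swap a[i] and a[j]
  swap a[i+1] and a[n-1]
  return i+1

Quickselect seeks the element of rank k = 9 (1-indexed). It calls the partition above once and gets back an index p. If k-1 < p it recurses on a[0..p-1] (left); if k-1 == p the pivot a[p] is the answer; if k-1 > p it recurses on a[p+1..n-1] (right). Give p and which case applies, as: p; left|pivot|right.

pivot=4, i=-1
j=0: 4≤4, i=0, swap(0,0) ⇒ 4 5 4 5 7 6 5 4 7 4
j=1: 5>4, skip
j=2: 4≤4, i=1, swap(1,2) ⇒ 4 4 5 5 7 6 5 4 7 4
j=3: 5>4, skip
j=4: 7>4, skip
j=5: 6>4, skip
j=6: 5>4, skip
j=7: 4≤4, i=2, swap(2,7) ⇒ 4 4 4 5 7 6 5 5 7 4
j=8: 7>4, skip
swap(3,9) ⇒ 4 4 4 4 7 6 5 5 7 5; return 3
p = 3; k-1 = 8 > 3 ⇒ right

3; right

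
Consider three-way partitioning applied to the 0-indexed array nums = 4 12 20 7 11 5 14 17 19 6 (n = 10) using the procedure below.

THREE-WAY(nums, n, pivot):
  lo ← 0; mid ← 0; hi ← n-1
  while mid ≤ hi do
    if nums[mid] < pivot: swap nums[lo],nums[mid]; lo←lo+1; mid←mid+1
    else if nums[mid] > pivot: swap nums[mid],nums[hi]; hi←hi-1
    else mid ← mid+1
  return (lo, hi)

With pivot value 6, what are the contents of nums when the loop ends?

pivot = 6; lo=0, mid=0, hi=9
nums[mid]=4<6: swap nums[0],nums[0]; lo=1,mid=1 → 4 12 20 7 11 5 14 17 19 6
nums[mid]=12>6: swap nums[1],nums[9]; hi=8 → 4 6 20 7 11 5 14 17 19 12
nums[mid]=6=6: mid=2
nums[mid]=20>6: swap nums[2],nums[8]; hi=7 → 4 6 19 7 11 5 14 17 20 12
nums[mid]=19>6: swap nums[2],nums[7]; hi=6 → 4 6 17 7 11 5 14 19 20 12
nums[mid]=17>6: swap nums[2],nums[6]; hi=5 → 4 6 14 7 11 5 17 19 20 12
nums[mid]=14>6: swap nums[2],nums[5]; hi=4 → 4 6 5 7 11 14 17 19 20 12
nums[mid]=5<6: swap nums[1],nums[2]; lo=2,mid=3 → 4 5 6 7 11 14 17 19 20 12
nums[mid]=7>6: swap nums[3],nums[4]; hi=3 → 4 5 6 11 7 14 17 19 20 12
nums[mid]=11>6: swap nums[3],nums[3]; hi=2 → 4 5 6 11 7 14 17 19 20 12
end: lo=2, hi=2; nums = 4 5 6 11 7 14 17 19 20 12

4 5 6 11 7 14 17 19 20 12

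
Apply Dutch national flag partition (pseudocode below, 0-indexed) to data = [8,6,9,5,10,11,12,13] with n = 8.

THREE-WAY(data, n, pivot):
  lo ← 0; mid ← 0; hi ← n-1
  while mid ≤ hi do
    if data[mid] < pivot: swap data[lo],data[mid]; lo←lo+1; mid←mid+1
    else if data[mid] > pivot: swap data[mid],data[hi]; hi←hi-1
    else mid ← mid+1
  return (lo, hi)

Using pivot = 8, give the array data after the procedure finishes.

[6,5,8,10,11,12,13,9]

lo=0 mid=0 hi=7
8=8: mid=1
6<8: swap(0,1), lo=1 mid=2 ⇒ [6,8,9,5,10,11,12,13]
9>8: swap(2,7), hi=6 ⇒ [6,8,13,5,10,11,12,9]
13>8: swap(2,6), hi=5 ⇒ [6,8,12,5,10,11,13,9]
12>8: swap(2,5), hi=4 ⇒ [6,8,11,5,10,12,13,9]
11>8: swap(2,4), hi=3 ⇒ [6,8,10,5,11,12,13,9]
10>8: swap(2,3), hi=2 ⇒ [6,8,5,10,11,12,13,9]
5<8: swap(1,2), lo=2 mid=3 ⇒ [6,5,8,10,11,12,13,9]
done. lo=2 hi=2; data=[6,5,8,10,11,12,13,9]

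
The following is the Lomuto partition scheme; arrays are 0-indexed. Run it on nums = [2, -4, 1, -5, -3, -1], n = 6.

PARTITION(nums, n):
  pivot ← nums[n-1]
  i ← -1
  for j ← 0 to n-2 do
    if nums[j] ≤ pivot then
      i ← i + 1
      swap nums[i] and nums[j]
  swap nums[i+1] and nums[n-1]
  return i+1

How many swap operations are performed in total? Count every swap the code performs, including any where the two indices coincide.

4

pivot=-1, i=-1
j=0: 2>-1, skip
j=1: -4≤-1, i=0, swap(0,1) ⇒ [-4, 2, 1, -5, -3, -1]
j=2: 1>-1, skip
j=3: -5≤-1, i=1, swap(1,3) ⇒ [-4, -5, 1, 2, -3, -1]
j=4: -3≤-1, i=2, swap(2,4) ⇒ [-4, -5, -3, 2, 1, -1]
swap(3,5) ⇒ [-4, -5, -3, -1, 1, 2]; return 3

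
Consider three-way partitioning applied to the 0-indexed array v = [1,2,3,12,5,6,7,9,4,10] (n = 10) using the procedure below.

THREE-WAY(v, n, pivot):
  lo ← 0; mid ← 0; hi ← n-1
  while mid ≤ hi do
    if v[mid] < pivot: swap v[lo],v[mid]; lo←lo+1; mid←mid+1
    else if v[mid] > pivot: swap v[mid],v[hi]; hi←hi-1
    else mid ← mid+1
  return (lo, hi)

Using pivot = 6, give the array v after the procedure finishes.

[1,2,3,4,5,6,9,7,10,12]

pivot = 6; lo=0, mid=0, hi=9
v[mid]=1<6: swap v[0],v[0]; lo=1,mid=1 → [1,2,3,12,5,6,7,9,4,10]
v[mid]=2<6: swap v[1],v[1]; lo=2,mid=2 → [1,2,3,12,5,6,7,9,4,10]
v[mid]=3<6: swap v[2],v[2]; lo=3,mid=3 → [1,2,3,12,5,6,7,9,4,10]
v[mid]=12>6: swap v[3],v[9]; hi=8 → [1,2,3,10,5,6,7,9,4,12]
v[mid]=10>6: swap v[3],v[8]; hi=7 → [1,2,3,4,5,6,7,9,10,12]
v[mid]=4<6: swap v[3],v[3]; lo=4,mid=4 → [1,2,3,4,5,6,7,9,10,12]
v[mid]=5<6: swap v[4],v[4]; lo=5,mid=5 → [1,2,3,4,5,6,7,9,10,12]
v[mid]=6=6: mid=6
v[mid]=7>6: swap v[6],v[7]; hi=6 → [1,2,3,4,5,6,9,7,10,12]
v[mid]=9>6: swap v[6],v[6]; hi=5 → [1,2,3,4,5,6,9,7,10,12]
end: lo=5, hi=5; v = [1,2,3,4,5,6,9,7,10,12]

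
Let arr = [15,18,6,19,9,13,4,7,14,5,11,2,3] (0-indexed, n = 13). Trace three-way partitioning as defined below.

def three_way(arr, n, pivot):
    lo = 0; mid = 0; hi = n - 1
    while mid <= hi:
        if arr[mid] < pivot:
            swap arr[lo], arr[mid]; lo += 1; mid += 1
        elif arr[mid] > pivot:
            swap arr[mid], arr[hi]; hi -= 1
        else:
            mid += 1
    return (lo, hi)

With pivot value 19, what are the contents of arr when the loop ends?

pivot = 19; lo=0, mid=0, hi=12
arr[mid]=15<19: swap arr[0],arr[0]; lo=1,mid=1 → [15,18,6,19,9,13,4,7,14,5,11,2,3]
arr[mid]=18<19: swap arr[1],arr[1]; lo=2,mid=2 → [15,18,6,19,9,13,4,7,14,5,11,2,3]
arr[mid]=6<19: swap arr[2],arr[2]; lo=3,mid=3 → [15,18,6,19,9,13,4,7,14,5,11,2,3]
arr[mid]=19=19: mid=4
arr[mid]=9<19: swap arr[3],arr[4]; lo=4,mid=5 → [15,18,6,9,19,13,4,7,14,5,11,2,3]
arr[mid]=13<19: swap arr[4],arr[5]; lo=5,mid=6 → [15,18,6,9,13,19,4,7,14,5,11,2,3]
arr[mid]=4<19: swap arr[5],arr[6]; lo=6,mid=7 → [15,18,6,9,13,4,19,7,14,5,11,2,3]
arr[mid]=7<19: swap arr[6],arr[7]; lo=7,mid=8 → [15,18,6,9,13,4,7,19,14,5,11,2,3]
arr[mid]=14<19: swap arr[7],arr[8]; lo=8,mid=9 → [15,18,6,9,13,4,7,14,19,5,11,2,3]
arr[mid]=5<19: swap arr[8],arr[9]; lo=9,mid=10 → [15,18,6,9,13,4,7,14,5,19,11,2,3]
arr[mid]=11<19: swap arr[9],arr[10]; lo=10,mid=11 → [15,18,6,9,13,4,7,14,5,11,19,2,3]
arr[mid]=2<19: swap arr[10],arr[11]; lo=11,mid=12 → [15,18,6,9,13,4,7,14,5,11,2,19,3]
arr[mid]=3<19: swap arr[11],arr[12]; lo=12,mid=13 → [15,18,6,9,13,4,7,14,5,11,2,3,19]
end: lo=12, hi=12; arr = [15,18,6,9,13,4,7,14,5,11,2,3,19]

[15,18,6,9,13,4,7,14,5,11,2,3,19]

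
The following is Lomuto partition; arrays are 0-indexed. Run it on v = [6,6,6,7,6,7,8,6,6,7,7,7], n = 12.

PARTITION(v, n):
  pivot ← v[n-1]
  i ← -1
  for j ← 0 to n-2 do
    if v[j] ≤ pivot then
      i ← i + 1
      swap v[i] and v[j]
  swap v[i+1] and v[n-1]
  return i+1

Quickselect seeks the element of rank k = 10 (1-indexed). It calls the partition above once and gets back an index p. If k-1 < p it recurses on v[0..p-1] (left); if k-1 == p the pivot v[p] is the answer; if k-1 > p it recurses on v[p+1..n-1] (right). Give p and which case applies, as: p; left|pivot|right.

10; left

pivot = v[11] = 7; i = -1
j=0: v[0]=6 ≤ 7 → i=0, swap v[0],v[0] (no change) → [6,6,6,7,6,7,8,6,6,7,7,7]
j=1: v[1]=6 ≤ 7 → i=1, swap v[1],v[1] (no change) → [6,6,6,7,6,7,8,6,6,7,7,7]
j=2: v[2]=6 ≤ 7 → i=2, swap v[2],v[2] (no change) → [6,6,6,7,6,7,8,6,6,7,7,7]
j=3: v[3]=7 ≤ 7 → i=3, swap v[3],v[3] (no change) → [6,6,6,7,6,7,8,6,6,7,7,7]
j=4: v[4]=6 ≤ 7 → i=4, swap v[4],v[4] (no change) → [6,6,6,7,6,7,8,6,6,7,7,7]
j=5: v[5]=7 ≤ 7 → i=5, swap v[5],v[5] (no change) → [6,6,6,7,6,7,8,6,6,7,7,7]
j=6: v[6]=8 > 7 → no swap
j=7: v[7]=6 ≤ 7 → i=6, swap v[6],v[7] → [6,6,6,7,6,7,6,8,6,7,7,7]
j=8: v[8]=6 ≤ 7 → i=7, swap v[7],v[8] → [6,6,6,7,6,7,6,6,8,7,7,7]
j=9: v[9]=7 ≤ 7 → i=8, swap v[8],v[9] → [6,6,6,7,6,7,6,6,7,8,7,7]
j=10: v[10]=7 ≤ 7 → i=9, swap v[9],v[10] → [6,6,6,7,6,7,6,6,7,7,8,7]
final swap v[10],v[11] → [6,6,6,7,6,7,6,6,7,7,7,8]; return 10
p = 10; k-1 = 9 < 10 ⇒ left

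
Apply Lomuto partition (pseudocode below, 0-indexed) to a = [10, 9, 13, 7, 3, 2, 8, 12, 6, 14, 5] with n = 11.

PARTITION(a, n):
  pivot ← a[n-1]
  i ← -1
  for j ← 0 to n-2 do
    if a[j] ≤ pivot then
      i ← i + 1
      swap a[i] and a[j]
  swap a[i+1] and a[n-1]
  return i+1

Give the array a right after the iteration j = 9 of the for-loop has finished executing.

pivot = a[10] = 5; i = -1
j=0: a[0]=10 > 5 → no swap
j=1: a[1]=9 > 5 → no swap
j=2: a[2]=13 > 5 → no swap
j=3: a[3]=7 > 5 → no swap
j=4: a[4]=3 ≤ 5 → i=0, swap a[0],a[4] → [3, 9, 13, 7, 10, 2, 8, 12, 6, 14, 5]
j=5: a[5]=2 ≤ 5 → i=1, swap a[1],a[5] → [3, 2, 13, 7, 10, 9, 8, 12, 6, 14, 5]
j=6: a[6]=8 > 5 → no swap
j=7: a[7]=12 > 5 → no swap
j=8: a[8]=6 > 5 → no swap
j=9: a[9]=14 > 5 → no swap
(after j=9) a = [3, 2, 13, 7, 10, 9, 8, 12, 6, 14, 5]

[3, 2, 13, 7, 10, 9, 8, 12, 6, 14, 5]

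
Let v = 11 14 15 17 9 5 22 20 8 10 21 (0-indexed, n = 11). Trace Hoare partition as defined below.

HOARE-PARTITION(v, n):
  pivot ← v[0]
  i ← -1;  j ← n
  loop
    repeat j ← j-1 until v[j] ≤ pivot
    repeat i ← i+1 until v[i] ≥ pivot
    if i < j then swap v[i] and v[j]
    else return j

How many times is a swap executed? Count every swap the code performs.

4

pivot=11
j stops at 9 (10), i stops at 0 (11); swap ⇒ 10 14 15 17 9 5 22 20 8 11 21
j stops at 8 (8), i stops at 1 (14); swap ⇒ 10 8 15 17 9 5 22 20 14 11 21
j stops at 5 (5), i stops at 2 (15); swap ⇒ 10 8 5 17 9 15 22 20 14 11 21
j stops at 4 (9), i stops at 3 (17); swap ⇒ 10 8 5 9 17 15 22 20 14 11 21
j stops at 3, i stops at 4; i≥j ⇒ return 3. v=10 8 5 9 17 15 22 20 14 11 21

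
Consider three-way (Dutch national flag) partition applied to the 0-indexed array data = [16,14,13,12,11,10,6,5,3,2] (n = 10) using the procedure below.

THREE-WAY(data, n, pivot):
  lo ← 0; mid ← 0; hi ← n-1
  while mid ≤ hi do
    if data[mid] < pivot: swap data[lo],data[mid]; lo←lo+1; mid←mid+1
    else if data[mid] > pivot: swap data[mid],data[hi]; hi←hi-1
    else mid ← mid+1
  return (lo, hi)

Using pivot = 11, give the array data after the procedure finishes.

pivot = 11; lo=0, mid=0, hi=9
data[mid]=16>11: swap data[0],data[9]; hi=8 → [2,14,13,12,11,10,6,5,3,16]
data[mid]=2<11: swap data[0],data[0]; lo=1,mid=1 → [2,14,13,12,11,10,6,5,3,16]
data[mid]=14>11: swap data[1],data[8]; hi=7 → [2,3,13,12,11,10,6,5,14,16]
data[mid]=3<11: swap data[1],data[1]; lo=2,mid=2 → [2,3,13,12,11,10,6,5,14,16]
data[mid]=13>11: swap data[2],data[7]; hi=6 → [2,3,5,12,11,10,6,13,14,16]
data[mid]=5<11: swap data[2],data[2]; lo=3,mid=3 → [2,3,5,12,11,10,6,13,14,16]
data[mid]=12>11: swap data[3],data[6]; hi=5 → [2,3,5,6,11,10,12,13,14,16]
data[mid]=6<11: swap data[3],data[3]; lo=4,mid=4 → [2,3,5,6,11,10,12,13,14,16]
data[mid]=11=11: mid=5
data[mid]=10<11: swap data[4],data[5]; lo=5,mid=6 → [2,3,5,6,10,11,12,13,14,16]
end: lo=5, hi=5; data = [2,3,5,6,10,11,12,13,14,16]

[2,3,5,6,10,11,12,13,14,16]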